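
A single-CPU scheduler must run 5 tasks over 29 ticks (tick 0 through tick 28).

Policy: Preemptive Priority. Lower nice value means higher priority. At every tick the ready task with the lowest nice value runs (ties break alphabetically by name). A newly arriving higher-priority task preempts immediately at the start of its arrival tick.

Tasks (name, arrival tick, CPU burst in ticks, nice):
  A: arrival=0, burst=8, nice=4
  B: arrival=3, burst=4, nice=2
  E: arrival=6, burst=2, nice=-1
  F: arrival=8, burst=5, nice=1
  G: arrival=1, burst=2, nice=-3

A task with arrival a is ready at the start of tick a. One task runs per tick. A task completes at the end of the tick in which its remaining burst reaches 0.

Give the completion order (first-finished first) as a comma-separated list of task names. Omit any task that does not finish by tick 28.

completion order = G, E, F, B, A

t=0: ready={A} → run A
t=1: ready={A,G} → run G
t=2: ready={A,G} → run G
t=3: ready={A,B} → run B
t=4: ready={A,B} → run B
t=5: ready={A,B} → run B
t=6: ready={A,B,E} → run E
t=7: ready={A,B,E} → run E
t=8: ready={A,B,F} → run F
t=9: ready={A,B,F} → run F
t=10: ready={A,B,F} → run F
t=11: ready={A,B,F} → run F
t=12: ready={A,B,F} → run F
t=13: ready={A,B} → run B
t=14: ready={A} → run A
t=15: ready={A} → run A
t=16: ready={A} → run A
t=17: ready={A} → run A
t=18: ready={A} → run A
t=19: ready={A} → run A
t=20: ready={A} → run A
t=21: (idle)
t=22: (idle)
t=23: (idle)
t=24: (idle)
t=25: (idle)
t=26: (idle)
t=27: (idle)
t=28: (idle)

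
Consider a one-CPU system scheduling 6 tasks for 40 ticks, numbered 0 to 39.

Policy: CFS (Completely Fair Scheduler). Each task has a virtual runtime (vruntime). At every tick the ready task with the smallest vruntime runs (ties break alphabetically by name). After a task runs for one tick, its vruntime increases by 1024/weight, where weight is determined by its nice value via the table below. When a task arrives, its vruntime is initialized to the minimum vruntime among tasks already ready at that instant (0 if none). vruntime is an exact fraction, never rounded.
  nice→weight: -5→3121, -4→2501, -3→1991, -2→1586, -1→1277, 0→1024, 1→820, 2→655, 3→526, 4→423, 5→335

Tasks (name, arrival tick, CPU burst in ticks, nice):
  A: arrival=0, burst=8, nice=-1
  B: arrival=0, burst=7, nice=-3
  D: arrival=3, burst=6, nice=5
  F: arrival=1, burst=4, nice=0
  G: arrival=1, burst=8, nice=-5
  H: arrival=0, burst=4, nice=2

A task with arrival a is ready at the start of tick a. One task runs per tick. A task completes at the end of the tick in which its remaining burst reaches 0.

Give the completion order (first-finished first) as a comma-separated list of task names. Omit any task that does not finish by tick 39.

t=0: vr[A=0 B=0 H=0] → run A
t=1: vr[A=1024/1277 B=0 F=0 G=0 H=0] → run B
t=2: vr[A=1024/1277 B=1024/1991 F=0 G=0 H=0] → run F
t=3: vr[A=1024/1277 B=1024/1991 D=0 F=1 G=0 H=0] → run D
t=4: vr[A=1024/1277 B=1024/1991 D=1024/335 F=1 G=0 H=0] → run G
t=5: vr[A=1024/1277 B=1024/1991 D=1024/335 F=1 G=1024/3121 H=0] → run H
t=6: vr[A=1024/1277 B=1024/1991 D=1024/335 F=1 G=1024/3121 H=1024/655] → run G
t=7: vr[A=1024/1277 B=1024/1991 D=1024/335 F=1 G=2048/3121 H=1024/655] → run B
t=8: vr[A=1024/1277 B=2048/1991 D=1024/335 F=1 G=2048/3121 H=1024/655] → run G
t=9: vr[A=1024/1277 B=2048/1991 D=1024/335 F=1 G=3072/3121 H=1024/655] → run A
t=10: vr[A=2048/1277 B=2048/1991 D=1024/335 F=1 G=3072/3121 H=1024/655] → run G
t=11: vr[A=2048/1277 B=2048/1991 D=1024/335 F=1 G=4096/3121 H=1024/655] → run F
t=12: vr[A=2048/1277 B=2048/1991 D=1024/335 F=2 G=4096/3121 H=1024/655] → run B
t=13: vr[A=2048/1277 B=3072/1991 D=1024/335 F=2 G=4096/3121 H=1024/655] → run G
t=14: vr[A=2048/1277 B=3072/1991 D=1024/335 F=2 G=5120/3121 H=1024/655] → run B
t=15: vr[A=2048/1277 B=4096/1991 D=1024/335 F=2 G=5120/3121 H=1024/655] → run H
t=16: vr[A=2048/1277 B=4096/1991 D=1024/335 F=2 G=5120/3121 H=2048/655] → run A
t=17: vr[A=3072/1277 B=4096/1991 D=1024/335 F=2 G=5120/3121 H=2048/655] → run G
t=18: vr[A=3072/1277 B=4096/1991 D=1024/335 F=2 G=6144/3121 H=2048/655] → run G
t=19: vr[A=3072/1277 B=4096/1991 D=1024/335 F=2 G=7168/3121 H=2048/655] → run F
t=20: vr[A=3072/1277 B=4096/1991 D=1024/335 F=3 G=7168/3121 H=2048/655] → run B
t=21: vr[A=3072/1277 B=5120/1991 D=1024/335 F=3 G=7168/3121 H=2048/655] → run G
t=22: vr[A=3072/1277 B=5120/1991 D=1024/335 F=3 H=2048/655] → run A
t=23: vr[A=4096/1277 B=5120/1991 D=1024/335 F=3 H=2048/655] → run B
t=24: vr[A=4096/1277 B=6144/1991 D=1024/335 F=3 H=2048/655] → run F
t=25: vr[A=4096/1277 B=6144/1991 D=1024/335 H=2048/655] → run D
t=26: vr[A=4096/1277 B=6144/1991 D=2048/335 H=2048/655] → run B
t=27: vr[A=4096/1277 D=2048/335 H=2048/655] → run H
t=28: vr[A=4096/1277 D=2048/335 H=3072/655] → run A
t=29: vr[A=5120/1277 D=2048/335 H=3072/655] → run A
t=30: vr[A=6144/1277 D=2048/335 H=3072/655] → run H
t=31: vr[A=6144/1277 D=2048/335] → run A
t=32: vr[A=7168/1277 D=2048/335] → run A
t=33: vr[D=2048/335] → run D
t=34: vr[D=3072/335] → run D
t=35: vr[D=4096/335] → run D
t=36: vr[D=1024/67] → run D
t=37: (idle)
t=38: (idle)
t=39: (idle)

completion order = G, F, B, H, A, D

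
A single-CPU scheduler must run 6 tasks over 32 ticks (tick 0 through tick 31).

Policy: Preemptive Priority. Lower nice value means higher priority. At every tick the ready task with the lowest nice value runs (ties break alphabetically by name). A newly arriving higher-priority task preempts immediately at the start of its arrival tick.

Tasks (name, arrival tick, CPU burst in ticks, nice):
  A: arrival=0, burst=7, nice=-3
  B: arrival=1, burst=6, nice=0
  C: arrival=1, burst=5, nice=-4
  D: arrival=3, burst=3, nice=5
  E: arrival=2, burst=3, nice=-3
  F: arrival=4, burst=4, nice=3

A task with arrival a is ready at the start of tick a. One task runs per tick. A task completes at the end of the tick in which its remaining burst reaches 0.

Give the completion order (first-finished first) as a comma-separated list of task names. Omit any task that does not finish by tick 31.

completion order = C, A, E, B, F, D

t=0: ready={A} → run A
t=1: ready={A,B,C} → run C
t=2: ready={A,B,C,E} → run C
t=3: ready={A,B,C,D,E} → run C
t=4: ready={A,B,C,D,E,F} → run C
t=5: ready={A,B,C,D,E,F} → run C
t=6: ready={A,B,D,E,F} → run A
t=7: ready={A,B,D,E,F} → run A
t=8: ready={A,B,D,E,F} → run A
t=9: ready={A,B,D,E,F} → run A
t=10: ready={A,B,D,E,F} → run A
t=11: ready={A,B,D,E,F} → run A
t=12: ready={B,D,E,F} → run E
t=13: ready={B,D,E,F} → run E
t=14: ready={B,D,E,F} → run E
t=15: ready={B,D,F} → run B
t=16: ready={B,D,F} → run B
t=17: ready={B,D,F} → run B
t=18: ready={B,D,F} → run B
t=19: ready={B,D,F} → run B
t=20: ready={B,D,F} → run B
t=21: ready={D,F} → run F
t=22: ready={D,F} → run F
t=23: ready={D,F} → run F
t=24: ready={D,F} → run F
t=25: ready={D} → run D
t=26: ready={D} → run D
t=27: ready={D} → run D
t=28: (idle)
t=29: (idle)
t=30: (idle)
t=31: (idle)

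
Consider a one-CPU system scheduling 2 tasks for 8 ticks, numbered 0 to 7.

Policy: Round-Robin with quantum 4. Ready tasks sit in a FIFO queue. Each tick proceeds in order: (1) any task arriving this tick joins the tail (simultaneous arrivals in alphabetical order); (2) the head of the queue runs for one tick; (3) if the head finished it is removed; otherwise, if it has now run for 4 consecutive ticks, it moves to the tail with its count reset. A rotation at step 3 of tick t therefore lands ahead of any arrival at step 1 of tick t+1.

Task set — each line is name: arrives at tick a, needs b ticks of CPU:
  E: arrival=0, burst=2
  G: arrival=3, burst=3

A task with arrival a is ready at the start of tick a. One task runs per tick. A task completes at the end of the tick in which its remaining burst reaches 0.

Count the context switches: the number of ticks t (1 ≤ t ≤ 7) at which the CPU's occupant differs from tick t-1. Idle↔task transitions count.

context switches = 3

t=0: queue=[E] q_used=0 → run E
t=1: queue=[E] q_used=1 → run E
t=2: (idle)
t=3: queue=[G] q_used=0 → run G
t=4: queue=[G] q_used=1 → run G
t=5: queue=[G] q_used=2 → run G
t=6: (idle)
t=7: (idle)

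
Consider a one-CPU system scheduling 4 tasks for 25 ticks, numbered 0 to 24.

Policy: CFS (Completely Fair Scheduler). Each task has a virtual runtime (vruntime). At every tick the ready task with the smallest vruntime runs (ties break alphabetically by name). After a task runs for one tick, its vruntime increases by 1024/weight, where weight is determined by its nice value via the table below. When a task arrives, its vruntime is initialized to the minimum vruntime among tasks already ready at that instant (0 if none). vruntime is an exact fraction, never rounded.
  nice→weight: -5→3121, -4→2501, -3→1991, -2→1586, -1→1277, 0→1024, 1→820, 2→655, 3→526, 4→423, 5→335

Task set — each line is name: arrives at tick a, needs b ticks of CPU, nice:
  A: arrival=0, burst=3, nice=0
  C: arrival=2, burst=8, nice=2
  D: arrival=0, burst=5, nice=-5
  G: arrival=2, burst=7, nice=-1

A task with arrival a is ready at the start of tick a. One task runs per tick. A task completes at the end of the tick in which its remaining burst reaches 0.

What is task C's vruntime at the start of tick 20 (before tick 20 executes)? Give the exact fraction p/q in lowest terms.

vruntime(C, start of tick 20) = 3330048/408851

t=0: vr[A=0 D=0] → run A
t=1: vr[A=1 D=0] → run D
t=2: vr[A=1 C=1024/3121 D=1024/3121 G=1024/3121] → run C
t=3: vr[A=1 C=3866624/2044255 D=1024/3121 G=1024/3121] → run D
t=4: vr[A=1 C=3866624/2044255 D=2048/3121 G=1024/3121] → run G
t=5: vr[A=1 C=3866624/2044255 D=2048/3121 G=4503552/3985517] → run D
t=6: vr[A=1 C=3866624/2044255 D=3072/3121 G=4503552/3985517] → run D
t=7: vr[A=1 C=3866624/2044255 D=4096/3121 G=4503552/3985517] → run A
t=8: vr[A=2 C=3866624/2044255 D=4096/3121 G=4503552/3985517] → run G
t=9: vr[A=2 C=3866624/2044255 D=4096/3121 G=7699456/3985517] → run D
t=10: vr[A=2 C=3866624/2044255 G=7699456/3985517] → run C
t=11: vr[A=2 C=7062528/2044255 G=7699456/3985517] → run G
t=12: vr[A=2 C=7062528/2044255 G=10895360/3985517] → run A
t=13: vr[C=7062528/2044255 G=10895360/3985517] → run G
t=14: vr[C=7062528/2044255 G=14091264/3985517] → run C
t=15: vr[C=10258432/2044255 G=14091264/3985517] → run G
t=16: vr[C=10258432/2044255 G=17287168/3985517] → run G
t=17: vr[C=10258432/2044255 G=20483072/3985517] → run C
t=18: vr[C=13454336/2044255 G=20483072/3985517] → run G
t=19: vr[C=13454336/2044255] → run C
t=20: vr[C=3330048/408851] → run C
t=21: vr[C=19846144/2044255] → run C
t=22: vr[C=23042048/2044255] → run C
t=23: (idle)
t=24: (idle)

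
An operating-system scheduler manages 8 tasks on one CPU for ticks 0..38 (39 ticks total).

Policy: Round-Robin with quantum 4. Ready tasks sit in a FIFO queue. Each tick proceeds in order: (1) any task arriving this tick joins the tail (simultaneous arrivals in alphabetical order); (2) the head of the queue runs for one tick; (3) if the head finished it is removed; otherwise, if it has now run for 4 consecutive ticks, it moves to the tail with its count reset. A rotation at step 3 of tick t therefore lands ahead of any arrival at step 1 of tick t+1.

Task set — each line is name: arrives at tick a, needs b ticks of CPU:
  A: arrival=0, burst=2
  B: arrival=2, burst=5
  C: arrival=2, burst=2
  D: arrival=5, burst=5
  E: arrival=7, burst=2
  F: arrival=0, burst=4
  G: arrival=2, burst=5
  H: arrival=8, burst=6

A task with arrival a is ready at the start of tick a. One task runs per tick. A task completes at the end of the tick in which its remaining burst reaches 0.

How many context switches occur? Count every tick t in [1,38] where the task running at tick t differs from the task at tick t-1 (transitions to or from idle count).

context switches = 12

t=0: queue=[A,F] q_used=0 → run A
t=1: queue=[A,F] q_used=1 → run A
t=2: queue=[F,B,C,G] q_used=0 → run F
t=3: queue=[F,B,C,G] q_used=1 → run F
t=4: queue=[F,B,C,G] q_used=2 → run F
t=5: queue=[F,B,C,G,D] q_used=3 → run F
t=6: queue=[B,C,G,D] q_used=0 → run B
t=7: queue=[B,C,G,D,E] q_used=1 → run B
t=8: queue=[B,C,G,D,E,H] q_used=2 → run B
t=9: queue=[B,C,G,D,E,H] q_used=3 → run B
t=10: queue=[C,G,D,E,H,B] q_used=0 → run C
t=11: queue=[C,G,D,E,H,B] q_used=1 → run C
t=12: queue=[G,D,E,H,B] q_used=0 → run G
t=13: queue=[G,D,E,H,B] q_used=1 → run G
t=14: queue=[G,D,E,H,B] q_used=2 → run G
t=15: queue=[G,D,E,H,B] q_used=3 → run G
t=16: queue=[D,E,H,B,G] q_used=0 → run D
t=17: queue=[D,E,H,B,G] q_used=1 → run D
t=18: queue=[D,E,H,B,G] q_used=2 → run D
t=19: queue=[D,E,H,B,G] q_used=3 → run D
t=20: queue=[E,H,B,G,D] q_used=0 → run E
t=21: queue=[E,H,B,G,D] q_used=1 → run E
t=22: queue=[H,B,G,D] q_used=0 → run H
t=23: queue=[H,B,G,D] q_used=1 → run H
t=24: queue=[H,B,G,D] q_used=2 → run H
t=25: queue=[H,B,G,D] q_used=3 → run H
t=26: queue=[B,G,D,H] q_used=0 → run B
t=27: queue=[G,D,H] q_used=0 → run G
t=28: queue=[D,H] q_used=0 → run D
t=29: queue=[H] q_used=0 → run H
t=30: queue=[H] q_used=1 → run H
t=31: (idle)
t=32: (idle)
t=33: (idle)
t=34: (idle)
t=35: (idle)
t=36: (idle)
t=37: (idle)
t=38: (idle)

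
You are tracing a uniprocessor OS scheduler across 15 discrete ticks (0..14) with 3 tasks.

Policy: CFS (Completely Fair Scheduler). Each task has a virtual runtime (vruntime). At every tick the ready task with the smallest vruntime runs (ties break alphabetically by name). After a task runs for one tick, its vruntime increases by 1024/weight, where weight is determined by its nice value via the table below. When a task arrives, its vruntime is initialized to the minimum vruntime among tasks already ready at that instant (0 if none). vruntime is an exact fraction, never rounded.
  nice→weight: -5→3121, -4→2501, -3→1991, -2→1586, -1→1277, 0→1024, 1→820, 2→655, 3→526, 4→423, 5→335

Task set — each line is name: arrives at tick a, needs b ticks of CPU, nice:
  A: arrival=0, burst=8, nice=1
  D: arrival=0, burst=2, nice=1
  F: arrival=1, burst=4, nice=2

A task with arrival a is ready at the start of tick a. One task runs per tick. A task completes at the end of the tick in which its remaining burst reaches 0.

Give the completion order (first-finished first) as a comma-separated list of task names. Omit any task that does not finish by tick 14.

t=0: vr[A=0 D=0] → run A
t=1: vr[A=256/205 D=0 F=0] → run D
t=2: vr[A=256/205 D=256/205 F=0] → run F
t=3: vr[A=256/205 D=256/205 F=1024/655] → run A
t=4: vr[A=512/205 D=256/205 F=1024/655] → run D
t=5: vr[A=512/205 F=1024/655] → run F
t=6: vr[A=512/205 F=2048/655] → run A
t=7: vr[A=768/205 F=2048/655] → run F
t=8: vr[A=768/205 F=3072/655] → run A
t=9: vr[A=1024/205 F=3072/655] → run F
t=10: vr[A=1024/205] → run A
t=11: vr[A=256/41] → run A
t=12: vr[A=1536/205] → run A
t=13: vr[A=1792/205] → run A
t=14: (idle)

completion order = D, F, A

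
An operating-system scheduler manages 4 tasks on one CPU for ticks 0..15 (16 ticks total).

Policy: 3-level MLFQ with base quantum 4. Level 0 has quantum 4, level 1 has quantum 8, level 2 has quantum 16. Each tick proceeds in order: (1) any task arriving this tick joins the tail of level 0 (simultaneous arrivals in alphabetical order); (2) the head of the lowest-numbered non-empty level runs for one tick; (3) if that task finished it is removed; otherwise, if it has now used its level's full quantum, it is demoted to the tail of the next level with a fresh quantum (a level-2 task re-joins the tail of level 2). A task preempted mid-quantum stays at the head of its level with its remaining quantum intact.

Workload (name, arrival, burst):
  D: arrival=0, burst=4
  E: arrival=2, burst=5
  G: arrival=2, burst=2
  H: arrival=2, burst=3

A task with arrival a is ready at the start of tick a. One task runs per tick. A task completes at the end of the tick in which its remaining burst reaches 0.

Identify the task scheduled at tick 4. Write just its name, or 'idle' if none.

running at tick 4 = E

t=0: L0/L1/L2 = D/-/- → run D
t=1: L0/L1/L2 = D/-/- → run D
t=2: L0/L1/L2 = DEGH/-/- → run D
t=3: L0/L1/L2 = DEGH/-/- → run D
t=4: L0/L1/L2 = EGH/-/- → run E
t=5: L0/L1/L2 = EGH/-/- → run E
t=6: L0/L1/L2 = EGH/-/- → run E
t=7: L0/L1/L2 = EGH/-/- → run E
t=8: L0/L1/L2 = GH/E/- → run G
t=9: L0/L1/L2 = GH/E/- → run G
t=10: L0/L1/L2 = H/E/- → run H
t=11: L0/L1/L2 = H/E/- → run H
t=12: L0/L1/L2 = H/E/- → run H
t=13: L0/L1/L2 = -/E/- → run E
t=14: (idle)
t=15: (idle)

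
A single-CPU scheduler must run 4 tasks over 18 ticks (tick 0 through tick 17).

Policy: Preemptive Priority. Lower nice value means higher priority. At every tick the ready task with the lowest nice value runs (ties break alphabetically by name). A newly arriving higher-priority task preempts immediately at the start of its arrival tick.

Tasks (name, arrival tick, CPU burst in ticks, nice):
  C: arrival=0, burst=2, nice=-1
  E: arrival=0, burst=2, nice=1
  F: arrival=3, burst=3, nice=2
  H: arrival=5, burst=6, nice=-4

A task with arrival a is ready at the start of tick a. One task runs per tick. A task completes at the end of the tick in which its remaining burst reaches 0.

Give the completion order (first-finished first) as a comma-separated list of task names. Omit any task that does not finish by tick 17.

completion order = C, E, H, F

t=0: ready={C,E} → run C
t=1: ready={C,E} → run C
t=2: ready={E} → run E
t=3: ready={E,F} → run E
t=4: ready={F} → run F
t=5: ready={F,H} → run H
t=6: ready={F,H} → run H
t=7: ready={F,H} → run H
t=8: ready={F,H} → run H
t=9: ready={F,H} → run H
t=10: ready={F,H} → run H
t=11: ready={F} → run F
t=12: ready={F} → run F
t=13: (idle)
t=14: (idle)
t=15: (idle)
t=16: (idle)
t=17: (idle)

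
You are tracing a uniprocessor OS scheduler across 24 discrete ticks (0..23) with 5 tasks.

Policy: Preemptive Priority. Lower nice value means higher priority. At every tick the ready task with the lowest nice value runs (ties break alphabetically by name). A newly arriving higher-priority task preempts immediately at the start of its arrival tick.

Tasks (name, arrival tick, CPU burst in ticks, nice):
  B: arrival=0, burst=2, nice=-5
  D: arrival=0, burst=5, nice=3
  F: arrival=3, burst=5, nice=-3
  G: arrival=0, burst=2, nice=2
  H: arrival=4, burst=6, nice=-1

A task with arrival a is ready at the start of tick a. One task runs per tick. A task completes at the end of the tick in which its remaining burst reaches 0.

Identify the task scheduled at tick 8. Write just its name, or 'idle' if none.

running at tick 8 = H

t=0: ready={B,D,G} → run B
t=1: ready={B,D,G} → run B
t=2: ready={D,G} → run G
t=3: ready={D,F,G} → run F
t=4: ready={D,F,G,H} → run F
t=5: ready={D,F,G,H} → run F
t=6: ready={D,F,G,H} → run F
t=7: ready={D,F,G,H} → run F
t=8: ready={D,G,H} → run H
t=9: ready={D,G,H} → run H
t=10: ready={D,G,H} → run H
t=11: ready={D,G,H} → run H
t=12: ready={D,G,H} → run H
t=13: ready={D,G,H} → run H
t=14: ready={D,G} → run G
t=15: ready={D} → run D
t=16: ready={D} → run D
t=17: ready={D} → run D
t=18: ready={D} → run D
t=19: ready={D} → run D
t=20: (idle)
t=21: (idle)
t=22: (idle)
t=23: (idle)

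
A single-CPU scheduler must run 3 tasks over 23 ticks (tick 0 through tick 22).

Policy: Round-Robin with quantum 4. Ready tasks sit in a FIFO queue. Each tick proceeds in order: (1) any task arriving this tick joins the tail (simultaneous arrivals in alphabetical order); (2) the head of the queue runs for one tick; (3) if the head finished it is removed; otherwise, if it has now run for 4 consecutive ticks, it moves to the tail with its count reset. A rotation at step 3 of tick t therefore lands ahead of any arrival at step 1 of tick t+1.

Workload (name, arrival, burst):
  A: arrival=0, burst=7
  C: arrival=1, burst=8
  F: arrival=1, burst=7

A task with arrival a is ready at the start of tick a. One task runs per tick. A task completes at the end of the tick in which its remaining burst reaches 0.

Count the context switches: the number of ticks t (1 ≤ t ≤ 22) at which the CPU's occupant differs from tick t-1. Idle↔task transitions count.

t=0: queue=[A] q_used=0 → run A
t=1: queue=[A,C,F] q_used=1 → run A
t=2: queue=[A,C,F] q_used=2 → run A
t=3: queue=[A,C,F] q_used=3 → run A
t=4: queue=[C,F,A] q_used=0 → run C
t=5: queue=[C,F,A] q_used=1 → run C
t=6: queue=[C,F,A] q_used=2 → run C
t=7: queue=[C,F,A] q_used=3 → run C
t=8: queue=[F,A,C] q_used=0 → run F
t=9: queue=[F,A,C] q_used=1 → run F
t=10: queue=[F,A,C] q_used=2 → run F
t=11: queue=[F,A,C] q_used=3 → run F
t=12: queue=[A,C,F] q_used=0 → run A
t=13: queue=[A,C,F] q_used=1 → run A
t=14: queue=[A,C,F] q_used=2 → run A
t=15: queue=[C,F] q_used=0 → run C
t=16: queue=[C,F] q_used=1 → run C
t=17: queue=[C,F] q_used=2 → run C
t=18: queue=[C,F] q_used=3 → run C
t=19: queue=[F] q_used=0 → run F
t=20: queue=[F] q_used=1 → run F
t=21: queue=[F] q_used=2 → run F
t=22: (idle)

context switches = 6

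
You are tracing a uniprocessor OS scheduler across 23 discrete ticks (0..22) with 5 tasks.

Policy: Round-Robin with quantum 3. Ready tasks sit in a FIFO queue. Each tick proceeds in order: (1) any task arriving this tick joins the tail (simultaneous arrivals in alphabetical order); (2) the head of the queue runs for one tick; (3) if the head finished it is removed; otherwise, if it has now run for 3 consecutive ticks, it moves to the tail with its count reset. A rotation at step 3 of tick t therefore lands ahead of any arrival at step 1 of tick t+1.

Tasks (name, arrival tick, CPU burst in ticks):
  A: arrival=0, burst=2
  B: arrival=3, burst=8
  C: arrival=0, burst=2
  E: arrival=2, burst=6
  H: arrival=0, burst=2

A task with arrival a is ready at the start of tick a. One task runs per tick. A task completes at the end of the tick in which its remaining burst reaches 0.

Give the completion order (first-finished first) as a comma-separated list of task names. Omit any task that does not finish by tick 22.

t=0: queue=[A,C,H] q_used=0 → run A
t=1: queue=[A,C,H] q_used=1 → run A
t=2: queue=[C,H,E] q_used=0 → run C
t=3: queue=[C,H,E,B] q_used=1 → run C
t=4: queue=[H,E,B] q_used=0 → run H
t=5: queue=[H,E,B] q_used=1 → run H
t=6: queue=[E,B] q_used=0 → run E
t=7: queue=[E,B] q_used=1 → run E
t=8: queue=[E,B] q_used=2 → run E
t=9: queue=[B,E] q_used=0 → run B
t=10: queue=[B,E] q_used=1 → run B
t=11: queue=[B,E] q_used=2 → run B
t=12: queue=[E,B] q_used=0 → run E
t=13: queue=[E,B] q_used=1 → run E
t=14: queue=[E,B] q_used=2 → run E
t=15: queue=[B] q_used=0 → run B
t=16: queue=[B] q_used=1 → run B
t=17: queue=[B] q_used=2 → run B
t=18: queue=[B] q_used=0 → run B
t=19: queue=[B] q_used=1 → run B
t=20: (idle)
t=21: (idle)
t=22: (idle)

completion order = A, C, H, E, B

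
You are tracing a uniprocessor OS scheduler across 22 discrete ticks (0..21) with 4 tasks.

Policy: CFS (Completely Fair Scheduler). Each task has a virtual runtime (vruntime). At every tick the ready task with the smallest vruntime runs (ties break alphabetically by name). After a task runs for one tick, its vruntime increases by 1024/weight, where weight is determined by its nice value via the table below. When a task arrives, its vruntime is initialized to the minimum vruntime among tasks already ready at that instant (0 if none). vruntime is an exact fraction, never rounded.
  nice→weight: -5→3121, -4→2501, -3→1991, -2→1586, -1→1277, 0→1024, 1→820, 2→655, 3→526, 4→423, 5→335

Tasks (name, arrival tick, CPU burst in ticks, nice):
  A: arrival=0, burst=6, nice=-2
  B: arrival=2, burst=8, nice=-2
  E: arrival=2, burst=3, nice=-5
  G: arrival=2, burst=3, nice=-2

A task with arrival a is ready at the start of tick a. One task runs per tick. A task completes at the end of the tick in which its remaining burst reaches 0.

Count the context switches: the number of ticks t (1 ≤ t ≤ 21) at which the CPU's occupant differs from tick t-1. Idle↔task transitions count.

t=0: vr[A=0] → run A
t=1: vr[A=512/793] → run A
t=2: vr[A=1024/793 B=1024/793 E=1024/793 G=1024/793] → run A
t=3: vr[A=1536/793 B=1024/793 E=1024/793 G=1024/793] → run B
t=4: vr[A=1536/793 B=1536/793 E=1024/793 G=1024/793] → run E
t=5: vr[A=1536/793 B=1536/793 E=4007936/2474953 G=1024/793] → run G
t=6: vr[A=1536/793 B=1536/793 E=4007936/2474953 G=1536/793] → run E
t=7: vr[A=1536/793 B=1536/793 E=4819968/2474953 G=1536/793] → run A
t=8: vr[A=2048/793 B=1536/793 E=4819968/2474953 G=1536/793] → run B
t=9: vr[A=2048/793 B=2048/793 E=4819968/2474953 G=1536/793] → run G
t=10: vr[A=2048/793 B=2048/793 E=4819968/2474953 G=2048/793] → run E
t=11: vr[A=2048/793 B=2048/793 G=2048/793] → run A
t=12: vr[A=2560/793 B=2048/793 G=2048/793] → run B
t=13: vr[A=2560/793 B=2560/793 G=2048/793] → run G
t=14: vr[A=2560/793 B=2560/793] → run A
t=15: vr[B=2560/793] → run B
t=16: vr[B=3072/793] → run B
t=17: vr[B=3584/793] → run B
t=18: vr[B=4096/793] → run B
t=19: vr[B=4608/793] → run B
t=20: (idle)
t=21: (idle)

context switches = 14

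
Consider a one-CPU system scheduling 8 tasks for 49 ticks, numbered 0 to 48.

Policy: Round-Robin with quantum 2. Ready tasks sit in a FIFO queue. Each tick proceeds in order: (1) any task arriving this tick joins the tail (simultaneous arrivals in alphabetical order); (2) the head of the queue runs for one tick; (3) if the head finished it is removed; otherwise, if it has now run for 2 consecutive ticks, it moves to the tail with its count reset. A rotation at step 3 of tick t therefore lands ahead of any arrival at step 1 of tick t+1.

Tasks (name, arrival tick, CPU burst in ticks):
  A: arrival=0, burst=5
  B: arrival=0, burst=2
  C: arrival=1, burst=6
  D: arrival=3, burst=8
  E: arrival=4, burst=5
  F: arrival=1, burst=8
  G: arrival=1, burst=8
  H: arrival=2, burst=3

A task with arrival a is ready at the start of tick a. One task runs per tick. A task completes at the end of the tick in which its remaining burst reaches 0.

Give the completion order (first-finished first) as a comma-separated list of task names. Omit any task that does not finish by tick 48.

t=0: queue=[A,B] q_used=0 → run A
t=1: queue=[A,B,C,F,G] q_used=1 → run A
t=2: queue=[B,C,F,G,A,H] q_used=0 → run B
t=3: queue=[B,C,F,G,A,H,D] q_used=1 → run B
t=4: queue=[C,F,G,A,H,D,E] q_used=0 → run C
t=5: queue=[C,F,G,A,H,D,E] q_used=1 → run C
t=6: queue=[F,G,A,H,D,E,C] q_used=0 → run F
t=7: queue=[F,G,A,H,D,E,C] q_used=1 → run F
t=8: queue=[G,A,H,D,E,C,F] q_used=0 → run G
t=9: queue=[G,A,H,D,E,C,F] q_used=1 → run G
t=10: queue=[A,H,D,E,C,F,G] q_used=0 → run A
t=11: queue=[A,H,D,E,C,F,G] q_used=1 → run A
t=12: queue=[H,D,E,C,F,G,A] q_used=0 → run H
t=13: queue=[H,D,E,C,F,G,A] q_used=1 → run H
t=14: queue=[D,E,C,F,G,A,H] q_used=0 → run D
t=15: queue=[D,E,C,F,G,A,H] q_used=1 → run D
t=16: queue=[E,C,F,G,A,H,D] q_used=0 → run E
t=17: queue=[E,C,F,G,A,H,D] q_used=1 → run E
t=18: queue=[C,F,G,A,H,D,E] q_used=0 → run C
t=19: queue=[C,F,G,A,H,D,E] q_used=1 → run C
t=20: queue=[F,G,A,H,D,E,C] q_used=0 → run F
t=21: queue=[F,G,A,H,D,E,C] q_used=1 → run F
t=22: queue=[G,A,H,D,E,C,F] q_used=0 → run G
t=23: queue=[G,A,H,D,E,C,F] q_used=1 → run G
t=24: queue=[A,H,D,E,C,F,G] q_used=0 → run A
t=25: queue=[H,D,E,C,F,G] q_used=0 → run H
t=26: queue=[D,E,C,F,G] q_used=0 → run D
t=27: queue=[D,E,C,F,G] q_used=1 → run D
t=28: queue=[E,C,F,G,D] q_used=0 → run E
t=29: queue=[E,C,F,G,D] q_used=1 → run E
t=30: queue=[C,F,G,D,E] q_used=0 → run C
t=31: queue=[C,F,G,D,E] q_used=1 → run C
t=32: queue=[F,G,D,E] q_used=0 → run F
t=33: queue=[F,G,D,E] q_used=1 → run F
t=34: queue=[G,D,E,F] q_used=0 → run G
t=35: queue=[G,D,E,F] q_used=1 → run G
t=36: queue=[D,E,F,G] q_used=0 → run D
t=37: queue=[D,E,F,G] q_used=1 → run D
t=38: queue=[E,F,G,D] q_used=0 → run E
t=39: queue=[F,G,D] q_used=0 → run F
t=40: queue=[F,G,D] q_used=1 → run F
t=41: queue=[G,D] q_used=0 → run G
t=42: queue=[G,D] q_used=1 → run G
t=43: queue=[D] q_used=0 → run D
t=44: queue=[D] q_used=1 → run D
t=45: (idle)
t=46: (idle)
t=47: (idle)
t=48: (idle)

completion order = B, A, H, C, E, F, G, D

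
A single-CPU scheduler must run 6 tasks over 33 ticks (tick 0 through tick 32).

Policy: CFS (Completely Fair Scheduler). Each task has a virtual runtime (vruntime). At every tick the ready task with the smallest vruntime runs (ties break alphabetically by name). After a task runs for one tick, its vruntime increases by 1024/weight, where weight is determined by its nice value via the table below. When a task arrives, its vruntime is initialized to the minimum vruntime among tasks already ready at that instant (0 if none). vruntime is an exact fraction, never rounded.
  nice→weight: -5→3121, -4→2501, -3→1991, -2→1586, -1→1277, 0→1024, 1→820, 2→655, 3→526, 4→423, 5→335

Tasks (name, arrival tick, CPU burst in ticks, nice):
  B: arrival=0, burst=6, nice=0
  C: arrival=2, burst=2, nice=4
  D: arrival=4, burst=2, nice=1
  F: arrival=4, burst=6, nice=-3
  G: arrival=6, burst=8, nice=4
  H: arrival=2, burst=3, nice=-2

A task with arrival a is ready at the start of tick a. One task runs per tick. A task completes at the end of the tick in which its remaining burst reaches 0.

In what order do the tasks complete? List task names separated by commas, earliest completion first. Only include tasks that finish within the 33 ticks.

t=0: vr[B=0] → run B
t=1: vr[B=1] → run B
t=2: vr[B=2 C=2 H=2] → run B
t=3: vr[B=3 C=2 H=2] → run C
t=4: vr[B=3 C=1870/423 D=2 F=2 H=2] → run D
t=5: vr[B=3 C=1870/423 D=666/205 F=2 H=2] → run F
t=6: vr[B=3 C=1870/423 D=666/205 F=5006/1991 G=2 H=2] → run G
t=7: vr[B=3 C=1870/423 D=666/205 F=5006/1991 G=1870/423 H=2] → run H
t=8: vr[B=3 C=1870/423 D=666/205 F=5006/1991 G=1870/423 H=2098/793] → run F
t=9: vr[B=3 C=1870/423 D=666/205 F=6030/1991 G=1870/423 H=2098/793] → run H
t=10: vr[B=3 C=1870/423 D=666/205 F=6030/1991 G=1870/423 H=2610/793] → run B
t=11: vr[B=4 C=1870/423 D=666/205 F=6030/1991 G=1870/423 H=2610/793] → run F
t=12: vr[B=4 C=1870/423 D=666/205 F=7054/1991 G=1870/423 H=2610/793] → run D
t=13: vr[B=4 C=1870/423 F=7054/1991 G=1870/423 H=2610/793] → run H
t=14: vr[B=4 C=1870/423 F=7054/1991 G=1870/423] → run F
t=15: vr[B=4 C=1870/423 F=8078/1991 G=1870/423] → run B
t=16: vr[B=5 C=1870/423 F=8078/1991 G=1870/423] → run F
t=17: vr[B=5 C=1870/423 F=9102/1991 G=1870/423] → run C
t=18: vr[B=5 F=9102/1991 G=1870/423] → run G
t=19: vr[B=5 F=9102/1991 G=2894/423] → run F
t=20: vr[B=5 G=2894/423] → run B
t=21: vr[G=2894/423] → run G
t=22: vr[G=1306/141] → run G
t=23: vr[G=4942/423] → run G
t=24: vr[G=5966/423] → run G
t=25: vr[G=2330/141] → run G
t=26: vr[G=8014/423] → run G
t=27: (idle)
t=28: (idle)
t=29: (idle)
t=30: (idle)
t=31: (idle)
t=32: (idle)

completion order = D, H, C, F, B, G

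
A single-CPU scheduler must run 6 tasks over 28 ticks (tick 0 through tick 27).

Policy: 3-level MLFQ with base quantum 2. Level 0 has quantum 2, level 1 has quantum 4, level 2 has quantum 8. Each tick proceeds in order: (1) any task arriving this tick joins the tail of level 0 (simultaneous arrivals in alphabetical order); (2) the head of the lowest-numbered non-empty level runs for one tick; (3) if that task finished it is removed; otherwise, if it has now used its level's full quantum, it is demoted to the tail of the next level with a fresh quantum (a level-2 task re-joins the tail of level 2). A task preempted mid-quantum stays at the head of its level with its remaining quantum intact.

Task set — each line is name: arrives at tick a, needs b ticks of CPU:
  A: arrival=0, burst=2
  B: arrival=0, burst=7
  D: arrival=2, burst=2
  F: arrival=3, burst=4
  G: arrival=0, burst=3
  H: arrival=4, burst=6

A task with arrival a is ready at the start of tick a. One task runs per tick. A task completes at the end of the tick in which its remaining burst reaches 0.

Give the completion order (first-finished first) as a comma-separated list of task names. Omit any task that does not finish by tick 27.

completion order = A, D, G, F, H, B

t=0: L0/L1/L2 = ABG/-/- → run A
t=1: L0/L1/L2 = ABG/-/- → run A
t=2: L0/L1/L2 = BGD/-/- → run B
t=3: L0/L1/L2 = BGDF/-/- → run B
t=4: L0/L1/L2 = GDFH/B/- → run G
t=5: L0/L1/L2 = GDFH/B/- → run G
t=6: L0/L1/L2 = DFH/BG/- → run D
t=7: L0/L1/L2 = DFH/BG/- → run D
t=8: L0/L1/L2 = FH/BG/- → run F
t=9: L0/L1/L2 = FH/BG/- → run F
t=10: L0/L1/L2 = H/BGF/- → run H
t=11: L0/L1/L2 = H/BGF/- → run H
t=12: L0/L1/L2 = -/BGFH/- → run B
t=13: L0/L1/L2 = -/BGFH/- → run B
t=14: L0/L1/L2 = -/BGFH/- → run B
t=15: L0/L1/L2 = -/BGFH/- → run B
t=16: L0/L1/L2 = -/GFH/B → run G
t=17: L0/L1/L2 = -/FH/B → run F
t=18: L0/L1/L2 = -/FH/B → run F
t=19: L0/L1/L2 = -/H/B → run H
t=20: L0/L1/L2 = -/H/B → run H
t=21: L0/L1/L2 = -/H/B → run H
t=22: L0/L1/L2 = -/H/B → run H
t=23: L0/L1/L2 = -/-/B → run B
t=24: (idle)
t=25: (idle)
t=26: (idle)
t=27: (idle)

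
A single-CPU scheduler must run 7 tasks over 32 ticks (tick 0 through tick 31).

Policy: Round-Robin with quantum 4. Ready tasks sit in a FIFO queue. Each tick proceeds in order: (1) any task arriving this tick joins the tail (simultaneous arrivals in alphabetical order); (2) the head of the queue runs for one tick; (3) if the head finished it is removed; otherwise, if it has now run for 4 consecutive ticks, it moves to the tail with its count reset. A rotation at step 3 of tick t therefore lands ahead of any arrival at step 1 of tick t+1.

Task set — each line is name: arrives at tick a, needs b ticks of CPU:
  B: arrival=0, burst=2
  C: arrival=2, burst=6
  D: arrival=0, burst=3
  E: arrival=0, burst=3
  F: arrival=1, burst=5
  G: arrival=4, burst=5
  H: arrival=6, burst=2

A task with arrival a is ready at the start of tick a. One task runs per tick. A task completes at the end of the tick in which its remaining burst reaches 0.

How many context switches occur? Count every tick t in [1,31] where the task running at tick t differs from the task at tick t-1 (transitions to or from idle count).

t=0: queue=[B,D,E] q_used=0 → run B
t=1: queue=[B,D,E,F] q_used=1 → run B
t=2: queue=[D,E,F,C] q_used=0 → run D
t=3: queue=[D,E,F,C] q_used=1 → run D
t=4: queue=[D,E,F,C,G] q_used=2 → run D
t=5: queue=[E,F,C,G] q_used=0 → run E
t=6: queue=[E,F,C,G,H] q_used=1 → run E
t=7: queue=[E,F,C,G,H] q_used=2 → run E
t=8: queue=[F,C,G,H] q_used=0 → run F
t=9: queue=[F,C,G,H] q_used=1 → run F
t=10: queue=[F,C,G,H] q_used=2 → run F
t=11: queue=[F,C,G,H] q_used=3 → run F
t=12: queue=[C,G,H,F] q_used=0 → run C
t=13: queue=[C,G,H,F] q_used=1 → run C
t=14: queue=[C,G,H,F] q_used=2 → run C
t=15: queue=[C,G,H,F] q_used=3 → run C
t=16: queue=[G,H,F,C] q_used=0 → run G
t=17: queue=[G,H,F,C] q_used=1 → run G
t=18: queue=[G,H,F,C] q_used=2 → run G
t=19: queue=[G,H,F,C] q_used=3 → run G
t=20: queue=[H,F,C,G] q_used=0 → run H
t=21: queue=[H,F,C,G] q_used=1 → run H
t=22: queue=[F,C,G] q_used=0 → run F
t=23: queue=[C,G] q_used=0 → run C
t=24: queue=[C,G] q_used=1 → run C
t=25: queue=[G] q_used=0 → run G
t=26: (idle)
t=27: (idle)
t=28: (idle)
t=29: (idle)
t=30: (idle)
t=31: (idle)

context switches = 10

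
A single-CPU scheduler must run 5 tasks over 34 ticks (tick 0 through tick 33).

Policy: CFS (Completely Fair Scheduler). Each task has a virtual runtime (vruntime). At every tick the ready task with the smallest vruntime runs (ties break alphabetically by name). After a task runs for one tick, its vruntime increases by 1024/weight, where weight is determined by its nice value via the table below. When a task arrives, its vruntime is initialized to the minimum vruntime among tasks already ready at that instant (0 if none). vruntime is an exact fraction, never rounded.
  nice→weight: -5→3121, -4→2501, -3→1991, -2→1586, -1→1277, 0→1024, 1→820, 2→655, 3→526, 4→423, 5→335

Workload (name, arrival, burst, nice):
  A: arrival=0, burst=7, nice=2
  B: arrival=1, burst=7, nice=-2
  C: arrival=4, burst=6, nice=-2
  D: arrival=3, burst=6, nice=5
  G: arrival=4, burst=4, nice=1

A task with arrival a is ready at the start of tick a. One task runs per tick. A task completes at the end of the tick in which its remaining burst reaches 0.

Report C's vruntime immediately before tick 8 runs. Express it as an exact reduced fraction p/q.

vruntime(C, start of tick 8) = 1482752/519415

t=0: vr[A=0] → run A
t=1: vr[A=1024/655 B=1024/655] → run A
t=2: vr[A=2048/655 B=1024/655] → run B
t=3: vr[A=2048/655 B=1147392/519415 D=1147392/519415] → run B
t=4: vr[A=2048/655 B=1482752/519415 C=1147392/519415 D=1147392/519415 G=1147392/519415] → run C
t=5: vr[A=2048/655 B=1482752/519415 C=1482752/519415 D=1147392/519415 G=1147392/519415] → run D
t=6: vr[A=2048/655 B=1482752/519415 C=1482752/519415 D=183251456/34800805 G=1147392/519415] → run G
t=7: vr[A=2048/655 B=1482752/519415 C=1482752/519415 D=183251456/34800805 G=14727424/4259203] → run B
t=8: vr[A=2048/655 B=1818112/519415 C=1482752/519415 D=183251456/34800805 G=14727424/4259203] → run C
t=9: vr[A=2048/655 B=1818112/519415 C=1818112/519415 D=183251456/34800805 G=14727424/4259203] → run A
t=10: vr[A=3072/655 B=1818112/519415 C=1818112/519415 D=183251456/34800805 G=14727424/4259203] → run G
t=11: vr[A=3072/655 B=1818112/519415 C=1818112/519415 D=183251456/34800805 G=100231168/21296015] → run B
t=12: vr[A=3072/655 B=2153472/519415 C=1818112/519415 D=183251456/34800805 G=100231168/21296015] → run C
t=13: vr[A=3072/655 B=2153472/519415 C=2153472/519415 D=183251456/34800805 G=100231168/21296015] → run B
t=14: vr[A=3072/655 B=2488832/519415 C=2153472/519415 D=183251456/34800805 G=100231168/21296015] → run C
t=15: vr[A=3072/655 B=2488832/519415 C=2488832/519415 D=183251456/34800805 G=100231168/21296015] → run A
t=16: vr[A=4096/655 B=2488832/519415 C=2488832/519415 D=183251456/34800805 G=100231168/21296015] → run G
t=17: vr[A=4096/655 B=2488832/519415 C=2488832/519415 D=183251456/34800805 G=126825216/21296015] → run B
t=18: vr[A=4096/655 B=2824192/519415 C=2488832/519415 D=183251456/34800805 G=126825216/21296015] → run C
t=19: vr[A=4096/655 B=2824192/519415 C=2824192/519415 D=183251456/34800805 G=126825216/21296015] → run D
t=20: vr[A=4096/655 B=2824192/519415 C=2824192/519415 D=289627648/34800805 G=126825216/21296015] → run B
t=21: vr[A=4096/655 C=2824192/519415 D=289627648/34800805 G=126825216/21296015] → run C
t=22: vr[A=4096/655 D=289627648/34800805 G=126825216/21296015] → run G
t=23: vr[A=4096/655 D=289627648/34800805] → run A
t=24: vr[A=1024/131 D=289627648/34800805] → run A
t=25: vr[A=6144/655 D=289627648/34800805] → run D
t=26: vr[A=6144/655 D=79200768/6960161] → run A
t=27: vr[D=79200768/6960161] → run D
t=28: vr[D=502380032/34800805] → run D
t=29: vr[D=608756224/34800805] → run D
t=30: (idle)
t=31: (idle)
t=32: (idle)
t=33: (idle)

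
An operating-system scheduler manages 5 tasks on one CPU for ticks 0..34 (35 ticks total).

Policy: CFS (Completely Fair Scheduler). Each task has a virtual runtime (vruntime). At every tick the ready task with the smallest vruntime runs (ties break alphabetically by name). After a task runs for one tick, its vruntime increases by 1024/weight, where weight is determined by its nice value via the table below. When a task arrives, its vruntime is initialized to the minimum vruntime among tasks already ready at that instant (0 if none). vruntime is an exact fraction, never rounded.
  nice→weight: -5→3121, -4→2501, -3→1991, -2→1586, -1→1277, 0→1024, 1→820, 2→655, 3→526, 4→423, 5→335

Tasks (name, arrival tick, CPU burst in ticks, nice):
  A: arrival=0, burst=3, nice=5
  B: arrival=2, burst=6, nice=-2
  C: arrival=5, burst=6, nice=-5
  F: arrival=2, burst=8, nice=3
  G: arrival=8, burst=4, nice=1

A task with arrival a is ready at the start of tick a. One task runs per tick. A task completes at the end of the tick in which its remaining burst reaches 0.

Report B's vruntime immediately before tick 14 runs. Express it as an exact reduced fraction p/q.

vruntime(B, start of tick 14) = 2310144/265655

t=0: vr[A=0] → run A
t=1: vr[A=1024/335] → run A
t=2: vr[A=2048/335 B=2048/335 F=2048/335] → run A
t=3: vr[B=2048/335 F=2048/335] → run B
t=4: vr[B=1795584/265655 F=2048/335] → run F
t=5: vr[B=1795584/265655 C=1795584/265655 F=710144/88105] → run B
t=6: vr[B=1967104/265655 C=1795584/265655 F=710144/88105] → run C
t=7: vr[B=1967104/265655 C=5876048384/829109255 F=710144/88105] → run C
t=8: vr[B=1967104/265655 C=6148079104/829109255 F=710144/88105 G=1967104/265655] → run B
t=9: vr[B=2138624/265655 C=6148079104/829109255 F=710144/88105 G=1967104/265655] → run G
t=10: vr[B=2138624/265655 C=6148079104/829109255 F=710144/88105 G=18850560/2178371] → run C
t=11: vr[B=2138624/265655 C=6420109824/829109255 F=710144/88105 G=18850560/2178371] → run C
t=12: vr[B=2138624/265655 C=6692140544/829109255 F=710144/88105 G=18850560/2178371] → run B
t=13: vr[B=2310144/265655 C=6692140544/829109255 F=710144/88105 G=18850560/2178371] → run F
t=14: vr[B=2310144/265655 C=6692140544/829109255 F=881664/88105 G=18850560/2178371] → run C
t=15: vr[B=2310144/265655 C=6964171264/829109255 F=881664/88105 G=18850560/2178371] → run C
t=16: vr[B=2310144/265655 F=881664/88105 G=18850560/2178371] → run G
t=17: vr[B=2310144/265655 F=881664/88105 G=107854336/10891855] → run B
t=18: vr[B=2481664/265655 F=881664/88105 G=107854336/10891855] → run B
t=19: vr[F=881664/88105 G=107854336/10891855] → run G
t=20: vr[F=881664/88105 G=121455872/10891855] → run F
t=21: vr[F=1053184/88105 G=121455872/10891855] → run G
t=22: vr[F=1053184/88105] → run F
t=23: vr[F=1224704/88105] → run F
t=24: vr[F=1396224/88105] → run F
t=25: vr[F=1567744/88105] → run F
t=26: vr[F=1739264/88105] → run F
t=27: (idle)
t=28: (idle)
t=29: (idle)
t=30: (idle)
t=31: (idle)
t=32: (idle)
t=33: (idle)
t=34: (idle)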